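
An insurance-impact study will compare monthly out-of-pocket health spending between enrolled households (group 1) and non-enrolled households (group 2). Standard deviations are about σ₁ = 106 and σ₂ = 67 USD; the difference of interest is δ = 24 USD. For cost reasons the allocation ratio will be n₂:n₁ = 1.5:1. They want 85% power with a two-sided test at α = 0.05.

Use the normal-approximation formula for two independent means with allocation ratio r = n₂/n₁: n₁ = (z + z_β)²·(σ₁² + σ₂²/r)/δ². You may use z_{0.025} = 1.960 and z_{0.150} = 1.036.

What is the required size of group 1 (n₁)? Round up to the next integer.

n₁ = (z_{α/2} + z_β)² · (σ₁² + σ₂²/r) / δ²
   = (1.960 + 1.036)² · (106² + 67²/1.5) / 24²
   = 8.9760 · (11236 + 2992.7) / 576
   = 8.9760 · 14228.7 / 576
   = 221.73
Round up → n₁ = 222; n₂ = r·n₁ = 1.5 × 222 = 333.

n₁ = 222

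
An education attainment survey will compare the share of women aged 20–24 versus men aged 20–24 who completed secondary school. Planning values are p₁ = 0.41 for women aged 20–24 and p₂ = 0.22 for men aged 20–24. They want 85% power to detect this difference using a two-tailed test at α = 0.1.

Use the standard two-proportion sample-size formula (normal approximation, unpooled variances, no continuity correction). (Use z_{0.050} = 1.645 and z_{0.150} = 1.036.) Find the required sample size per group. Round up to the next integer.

n = 83 per group

n = (z_{α/2} + z_β)² · [p₁(1−p₁) + p₂(1−p₂)] / (p₁ − p₂)²
  = (1.645 + 1.036)² · (0.41·0.59 + 0.22·0.78) / (0.19)²
  = (2.681)² · (0.2419 + 0.1716) / 0.0361
  = 7.1878 · 0.4135 / 0.0361
  = 82.33
Round up → n = 83 per group.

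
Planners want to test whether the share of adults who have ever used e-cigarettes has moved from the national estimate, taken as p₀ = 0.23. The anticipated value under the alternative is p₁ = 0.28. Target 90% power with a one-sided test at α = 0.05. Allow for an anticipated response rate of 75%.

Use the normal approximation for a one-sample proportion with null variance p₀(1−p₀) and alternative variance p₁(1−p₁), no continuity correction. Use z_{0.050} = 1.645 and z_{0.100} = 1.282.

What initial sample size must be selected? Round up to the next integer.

n = [z_α·√(p₀q₀) + z_β·√(p₁q₁)]² / (p₁ − p₀)²
  = [1.645·√(0.23·0.77) + 1.282·√(0.28·0.72)]² / (0.05)²
  = [1.645·0.4208 + 1.282·0.4490]² / 0.0025
  = [1.2679]² / 0.0025
  = 643.01
Adjust for 75% response: 643.01 / 0.75 = 857.35.
Round up → n = 858.

n = 858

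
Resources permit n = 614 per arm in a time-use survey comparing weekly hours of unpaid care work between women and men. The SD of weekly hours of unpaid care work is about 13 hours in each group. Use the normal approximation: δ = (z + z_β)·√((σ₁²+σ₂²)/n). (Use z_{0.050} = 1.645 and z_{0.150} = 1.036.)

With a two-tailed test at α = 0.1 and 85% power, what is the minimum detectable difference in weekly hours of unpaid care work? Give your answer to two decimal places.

δ = (z_{α/2} + z_β) · √((σ₁²+σ₂²)/n)
  = (1.645 + 1.036) · √(338/614)
  = 2.681 · √0.55049
  = 2.681 · 0.7419
  = 1.9892

Minimum detectable difference ≈ 1.99 hours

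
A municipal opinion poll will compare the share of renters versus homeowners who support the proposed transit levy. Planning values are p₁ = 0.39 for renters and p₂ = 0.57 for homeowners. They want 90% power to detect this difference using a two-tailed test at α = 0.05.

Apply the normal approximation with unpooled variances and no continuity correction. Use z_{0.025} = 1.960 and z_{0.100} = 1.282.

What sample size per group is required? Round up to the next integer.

n = (z_{α/2} + z_β)² · [p₁(1−p₁) + p₂(1−p₂)] / (p₁ − p₂)²
  = (1.960 + 1.282)² · (0.39·0.61 + 0.57·0.43) / (-0.18)²
  = (3.242)² · (0.2379 + 0.2451) / 0.0324
  = 10.5106 · 0.4830 / 0.0324
  = 156.69
Round up → n = 157 per group.

n = 157 per group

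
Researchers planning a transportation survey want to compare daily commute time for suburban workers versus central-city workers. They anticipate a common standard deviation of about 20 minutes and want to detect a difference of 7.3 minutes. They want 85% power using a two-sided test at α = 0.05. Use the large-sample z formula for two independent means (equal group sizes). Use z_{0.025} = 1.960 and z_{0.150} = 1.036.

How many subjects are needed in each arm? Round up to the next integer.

n = (z_{α/2} + z_β)² · (σ₁² + σ₂²) / δ²
  = (1.960 + 1.036)² · (2·20² = 800) / 7.3²
  = 8.9760 · 800 / 53.29
  = 134.75
Round up → n = 135 per group.

n = 135 per group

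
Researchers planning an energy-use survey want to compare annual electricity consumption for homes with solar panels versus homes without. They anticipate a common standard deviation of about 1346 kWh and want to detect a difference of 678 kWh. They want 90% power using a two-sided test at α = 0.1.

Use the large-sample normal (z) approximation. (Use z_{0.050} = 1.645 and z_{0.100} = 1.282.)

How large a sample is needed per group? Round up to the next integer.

n = (z_{α/2} + z_β)² · (σ₁² + σ₂²) / δ²
  = (1.645 + 1.282)² · (2·1346² = 3623432) / 678²
  = 8.5673 · 3623432 / 459684
  = 67.53
Round up → n = 68 per group.

n = 68 per group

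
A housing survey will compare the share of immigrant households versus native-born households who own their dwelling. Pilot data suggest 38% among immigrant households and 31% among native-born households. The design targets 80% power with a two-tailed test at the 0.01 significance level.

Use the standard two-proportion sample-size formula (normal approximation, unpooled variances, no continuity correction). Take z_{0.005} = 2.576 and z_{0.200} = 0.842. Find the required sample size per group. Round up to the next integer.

n = 1072 per group

n = (z_{α/2} + z_β)² · [p₁(1−p₁) + p₂(1−p₂)] / (p₁ − p₂)²
  = (2.576 + 0.842)² · (0.38·0.62 + 0.31·0.69) / (0.07)²
  = (3.418)² · (0.2356 + 0.2139) / 0.0049
  = 11.6827 · 0.4495 / 0.0049
  = 1071.71
Round up → n = 1072 per group.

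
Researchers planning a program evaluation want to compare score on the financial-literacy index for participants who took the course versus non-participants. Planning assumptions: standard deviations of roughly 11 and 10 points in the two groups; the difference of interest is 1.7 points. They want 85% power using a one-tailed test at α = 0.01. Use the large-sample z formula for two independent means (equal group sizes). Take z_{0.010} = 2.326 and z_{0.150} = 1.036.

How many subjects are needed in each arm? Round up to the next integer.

n = 865 per group

n = (z_α + z_β)² · (σ₁² + σ₂²) / δ²
  = (2.326 + 1.036)² · (11² + 10² = 221) / 1.7²
  = 11.3030 · 221 / 2.89
  = 864.35
Round up → n = 865 per group.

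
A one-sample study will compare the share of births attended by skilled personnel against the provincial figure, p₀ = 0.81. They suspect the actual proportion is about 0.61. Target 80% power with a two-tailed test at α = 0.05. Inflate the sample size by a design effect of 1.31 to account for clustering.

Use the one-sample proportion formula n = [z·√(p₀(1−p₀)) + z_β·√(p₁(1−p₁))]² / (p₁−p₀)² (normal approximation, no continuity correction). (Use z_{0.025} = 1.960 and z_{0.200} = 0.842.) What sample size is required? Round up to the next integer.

n = 46

n = [z_{α/2}·√(p₀q₀) + z_β·√(p₁q₁)]² / (p₁ − p₀)²
  = [1.960·√(0.81·0.19) + 0.842·√(0.61·0.39)]² / (-0.20)²
  = [1.960·0.3923 + 0.842·0.4877]² / 0.0400
  = [1.1796]² / 0.0400
  = 34.79
Design effect: 1.31 × 34.79 = 45.57.
Round up → n = 46.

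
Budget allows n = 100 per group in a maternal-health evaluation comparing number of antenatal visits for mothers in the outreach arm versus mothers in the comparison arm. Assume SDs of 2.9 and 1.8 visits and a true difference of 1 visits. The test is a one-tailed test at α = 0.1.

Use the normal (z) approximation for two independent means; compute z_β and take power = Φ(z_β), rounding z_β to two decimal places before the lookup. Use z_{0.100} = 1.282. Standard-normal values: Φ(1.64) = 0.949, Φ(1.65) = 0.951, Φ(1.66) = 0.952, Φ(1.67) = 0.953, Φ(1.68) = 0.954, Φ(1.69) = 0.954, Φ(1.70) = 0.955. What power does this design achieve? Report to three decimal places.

Power ≈ 0.951

z_β = δ·√(n/(σ₁²+σ₂²)) − z_α
    = 1 · √(100/11.65) − 1.282
    = 1 · 2.92979 − 1.282
    = 2.9298 − 1.282 = 1.6478 → 1.65
Power = Φ(1.65) = 0.951.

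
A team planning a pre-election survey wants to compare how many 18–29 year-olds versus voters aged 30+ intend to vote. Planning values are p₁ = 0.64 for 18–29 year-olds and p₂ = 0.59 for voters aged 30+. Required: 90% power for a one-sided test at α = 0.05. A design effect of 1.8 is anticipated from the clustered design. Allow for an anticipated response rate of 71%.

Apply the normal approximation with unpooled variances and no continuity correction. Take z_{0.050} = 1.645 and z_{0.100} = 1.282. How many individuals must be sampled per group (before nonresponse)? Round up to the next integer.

n = 4104 per group

n = (z_α + z_β)² · [p₁(1−p₁) + p₂(1−p₂)] / (p₁ − p₂)²
  = (1.645 + 1.282)² · (0.64·0.36 + 0.59·0.41) / (0.05)²
  = (2.927)² · (0.2304 + 0.2419) / 0.0025
  = 8.5673 · 0.4723 / 0.0025
  = 1618.54
Design effect: 1.8 × 1618.54 = 2913.37.
Adjust for 71% response: 2913.37 / 0.71 = 4103.34.
Round up → n = 4104 per group.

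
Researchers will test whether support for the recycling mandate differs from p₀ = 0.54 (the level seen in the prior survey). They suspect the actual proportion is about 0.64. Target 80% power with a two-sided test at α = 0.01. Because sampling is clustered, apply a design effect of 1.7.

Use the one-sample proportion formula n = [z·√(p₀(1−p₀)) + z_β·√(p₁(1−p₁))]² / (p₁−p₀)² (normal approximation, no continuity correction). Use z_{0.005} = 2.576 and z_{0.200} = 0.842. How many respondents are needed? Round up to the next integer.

n = [z_{α/2}·√(p₀q₀) + z_β·√(p₁q₁)]² / (p₁ − p₀)²
  = [2.576·√(0.54·0.46) + 0.842·√(0.64·0.36)]² / (0.10)²
  = [2.576·0.4984 + 0.842·0.4800]² / 0.0100
  = [1.6880]² / 0.0100
  = 284.95
Design effect: 1.7 × 284.95 = 484.41.
Round up → n = 485.

n = 485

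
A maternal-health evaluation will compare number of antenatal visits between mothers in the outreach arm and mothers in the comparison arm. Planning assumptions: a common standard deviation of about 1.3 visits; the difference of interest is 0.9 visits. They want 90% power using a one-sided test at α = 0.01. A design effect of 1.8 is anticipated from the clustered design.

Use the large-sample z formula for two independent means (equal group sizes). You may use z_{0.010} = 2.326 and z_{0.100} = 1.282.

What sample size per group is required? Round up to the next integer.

n = 98 per group

n = (z_α + z_β)² · (σ₁² + σ₂²) / δ²
  = (2.326 + 1.282)² · (2·1.3² = 3.38) / 0.9²
  = 13.0177 · 3.38 / 0.81
  = 54.32
Design effect: 1.8 × 54.32 = 97.78.
Round up → n = 98 per group.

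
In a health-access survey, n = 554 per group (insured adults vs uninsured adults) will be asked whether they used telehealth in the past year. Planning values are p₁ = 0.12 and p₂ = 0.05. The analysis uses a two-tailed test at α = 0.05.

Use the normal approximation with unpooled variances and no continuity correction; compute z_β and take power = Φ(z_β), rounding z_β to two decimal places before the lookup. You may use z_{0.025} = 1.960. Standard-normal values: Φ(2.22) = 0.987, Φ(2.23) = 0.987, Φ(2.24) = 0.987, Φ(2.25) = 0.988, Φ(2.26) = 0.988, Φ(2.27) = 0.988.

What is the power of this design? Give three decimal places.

z_β = |p₁−p₂|·√(n/[p₁q₁+p₂q₂]) − z_{α/2}
    = 0.07 · √(554/0.1531) − 1.960
    = 0.07 · 60.1544 − 1.960
    = 4.2108 − 1.960 = 2.2508 → 2.25
Power = Φ(2.25) = 0.988.

Power ≈ 0.988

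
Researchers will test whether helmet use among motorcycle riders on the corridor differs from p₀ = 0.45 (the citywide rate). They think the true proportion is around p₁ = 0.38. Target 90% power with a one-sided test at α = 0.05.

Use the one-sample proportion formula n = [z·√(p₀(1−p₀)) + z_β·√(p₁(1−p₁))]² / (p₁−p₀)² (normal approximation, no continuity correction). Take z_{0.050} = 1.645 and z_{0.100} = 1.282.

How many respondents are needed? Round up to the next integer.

n = 424

n = [z_α·√(p₀q₀) + z_β·√(p₁q₁)]² / (p₁ − p₀)²
  = [1.645·√(0.45·0.55) + 1.282·√(0.38·0.62)]² / (-0.07)²
  = [1.645·0.4975 + 1.282·0.4854]² / 0.0049
  = [1.4406]² / 0.0049
  = 423.56
Round up → n = 424.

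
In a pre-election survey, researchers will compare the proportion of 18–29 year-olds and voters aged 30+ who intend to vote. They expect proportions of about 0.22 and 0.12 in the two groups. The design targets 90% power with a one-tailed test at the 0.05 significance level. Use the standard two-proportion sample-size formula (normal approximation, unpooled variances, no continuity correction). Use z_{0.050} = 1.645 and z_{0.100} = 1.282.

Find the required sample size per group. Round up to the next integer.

n = 238 per group

n = (z_α + z_β)² · [p₁(1−p₁) + p₂(1−p₂)] / (p₁ − p₂)²
  = (1.645 + 1.282)² · (0.22·0.78 + 0.12·0.88) / (0.10)²
  = (2.927)² · (0.1716 + 0.1056) / 0.0100
  = 8.5673 · 0.2772 / 0.0100
  = 237.49
Round up → n = 238 per group.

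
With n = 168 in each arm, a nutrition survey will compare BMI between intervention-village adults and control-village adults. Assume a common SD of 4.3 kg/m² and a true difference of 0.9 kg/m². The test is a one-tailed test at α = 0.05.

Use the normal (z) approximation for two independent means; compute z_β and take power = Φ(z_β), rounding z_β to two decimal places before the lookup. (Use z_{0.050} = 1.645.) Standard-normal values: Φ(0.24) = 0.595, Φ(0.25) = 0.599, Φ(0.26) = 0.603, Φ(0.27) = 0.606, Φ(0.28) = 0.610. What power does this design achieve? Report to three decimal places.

Power ≈ 0.606

z_β = δ·√(n/(σ₁²+σ₂²)) − z_α
    = 0.9 · √(168/36.98) − 1.645
    = 0.9 · 2.13143 − 1.645
    = 1.9183 − 1.645 = 0.2733 → 0.27
Power = Φ(0.27) = 0.606.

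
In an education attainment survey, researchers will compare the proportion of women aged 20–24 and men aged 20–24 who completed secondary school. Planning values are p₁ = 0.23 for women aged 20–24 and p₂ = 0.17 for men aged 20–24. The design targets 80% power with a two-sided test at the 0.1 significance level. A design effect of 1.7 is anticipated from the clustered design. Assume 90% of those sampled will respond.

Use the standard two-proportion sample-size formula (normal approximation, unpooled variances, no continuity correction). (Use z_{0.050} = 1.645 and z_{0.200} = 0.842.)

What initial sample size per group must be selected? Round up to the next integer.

n = 1033 per group

n = (z_{α/2} + z_β)² · [p₁(1−p₁) + p₂(1−p₂)] / (p₁ − p₂)²
  = (1.645 + 0.842)² · (0.23·0.77 + 0.17·0.83) / (0.06)²
  = (2.487)² · (0.1771 + 0.1411) / 0.0036
  = 6.1852 · 0.3182 / 0.0036
  = 546.70
Design effect: 1.7 × 546.70 = 929.39.
Adjust for 90% response: 929.39 / 0.90 = 1032.66.
Round up → n = 1033 per group.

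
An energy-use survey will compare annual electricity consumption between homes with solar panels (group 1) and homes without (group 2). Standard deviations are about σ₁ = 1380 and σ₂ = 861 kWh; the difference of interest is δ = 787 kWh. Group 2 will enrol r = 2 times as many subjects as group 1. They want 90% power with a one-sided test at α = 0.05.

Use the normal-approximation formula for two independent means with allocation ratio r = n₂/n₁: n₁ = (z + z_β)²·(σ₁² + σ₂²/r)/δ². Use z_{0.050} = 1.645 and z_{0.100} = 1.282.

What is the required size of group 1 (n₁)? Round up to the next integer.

n₁ = 32

n₁ = (z_α + z_β)² · (σ₁² + σ₂²/r) / δ²
   = (1.645 + 1.282)² · (1380² + 861²/2) / 787²
   = 8.5673 · (1904400 + 370660.5) / 619369
   = 8.5673 · 2275060.5 / 619369
   = 31.47
Round up → n₁ = 32; n₂ = r·n₁ = 2 × 32 = 64.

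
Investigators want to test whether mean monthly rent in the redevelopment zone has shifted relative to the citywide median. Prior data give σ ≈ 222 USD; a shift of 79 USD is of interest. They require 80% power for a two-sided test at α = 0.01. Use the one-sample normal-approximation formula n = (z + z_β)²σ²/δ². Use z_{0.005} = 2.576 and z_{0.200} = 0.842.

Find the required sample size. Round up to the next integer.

n = 93

n = (z_{α/2} + z_β)² · σ² / δ²
  = (2.576 + 0.842)² · 222² / 79²
  = 11.6827 · 49284 / 6241
  = 92.26
Round up → n = 93.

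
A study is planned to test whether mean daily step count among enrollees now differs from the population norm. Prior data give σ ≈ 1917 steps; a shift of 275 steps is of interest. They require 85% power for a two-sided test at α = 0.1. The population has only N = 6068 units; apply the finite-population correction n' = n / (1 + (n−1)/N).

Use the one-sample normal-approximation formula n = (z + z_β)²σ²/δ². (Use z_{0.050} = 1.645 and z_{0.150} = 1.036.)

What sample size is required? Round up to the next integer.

n = (z_{α/2} + z_β)² · σ² / δ²
  = (1.645 + 1.036)² · 1917² / 275²
  = 7.1878 · 3674889 / 75625
  = 349.28
Finite-population correction (N = 6068): 349.28 / (1 + (349.28 − 1)/6068) = 330.32.
Round up → n = 331.

n = 331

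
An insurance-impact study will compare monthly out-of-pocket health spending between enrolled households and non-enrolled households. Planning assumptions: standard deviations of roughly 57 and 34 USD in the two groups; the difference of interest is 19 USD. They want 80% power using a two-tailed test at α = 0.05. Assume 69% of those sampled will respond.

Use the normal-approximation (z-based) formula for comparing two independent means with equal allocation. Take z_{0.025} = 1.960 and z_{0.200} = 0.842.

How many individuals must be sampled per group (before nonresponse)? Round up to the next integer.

n = 139 per group

n = (z_{α/2} + z_β)² · (σ₁² + σ₂²) / δ²
  = (1.960 + 0.842)² · (57² + 34² = 4405) / 19²
  = 7.8512 · 4405 / 361
  = 95.80
Adjust for 69% response: 95.80 / 0.69 = 138.84.
Round up → n = 139 per group.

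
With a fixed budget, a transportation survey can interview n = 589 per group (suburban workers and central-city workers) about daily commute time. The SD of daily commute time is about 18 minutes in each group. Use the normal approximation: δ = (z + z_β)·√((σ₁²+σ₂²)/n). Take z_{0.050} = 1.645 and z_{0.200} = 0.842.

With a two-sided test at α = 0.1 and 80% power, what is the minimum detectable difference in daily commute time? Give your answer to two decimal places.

δ = (z_{α/2} + z_β) · √((σ₁²+σ₂²)/n)
  = (1.645 + 0.842) · √(648/589)
  = 2.487 · √1.1002
  = 2.487 · 1.0489
  = 2.6086

Minimum detectable difference ≈ 2.61 minutes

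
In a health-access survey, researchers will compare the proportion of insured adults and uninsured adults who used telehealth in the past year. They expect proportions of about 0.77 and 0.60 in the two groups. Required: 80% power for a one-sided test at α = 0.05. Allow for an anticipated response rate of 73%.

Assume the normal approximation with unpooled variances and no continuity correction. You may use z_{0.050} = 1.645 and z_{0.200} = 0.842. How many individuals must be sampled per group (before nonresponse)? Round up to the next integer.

n = (z_α + z_β)² · [p₁(1−p₁) + p₂(1−p₂)] / (p₁ − p₂)²
  = (1.645 + 0.842)² · (0.77·0.23 + 0.60·0.40) / (0.17)²
  = (2.487)² · (0.1771 + 0.2400) / 0.0289
  = 6.1852 · 0.4171 / 0.0289
  = 89.27
Adjust for 73% response: 89.27 / 0.73 = 122.28.
Round up → n = 123 per group.

n = 123 per group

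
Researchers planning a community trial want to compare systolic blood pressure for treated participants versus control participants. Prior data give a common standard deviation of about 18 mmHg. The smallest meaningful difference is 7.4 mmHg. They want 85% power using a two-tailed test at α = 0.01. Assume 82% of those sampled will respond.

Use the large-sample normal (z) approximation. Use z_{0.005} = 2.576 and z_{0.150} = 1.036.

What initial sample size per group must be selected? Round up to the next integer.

n = 189 per group

n = (z_{α/2} + z_β)² · (σ₁² + σ₂²) / δ²
  = (2.576 + 1.036)² · (2·18² = 648) / 7.4²
  = 13.0465 · 648 / 54.76
  = 154.39
Adjust for 82% response: 154.39 / 0.82 = 188.28.
Round up → n = 189 per group.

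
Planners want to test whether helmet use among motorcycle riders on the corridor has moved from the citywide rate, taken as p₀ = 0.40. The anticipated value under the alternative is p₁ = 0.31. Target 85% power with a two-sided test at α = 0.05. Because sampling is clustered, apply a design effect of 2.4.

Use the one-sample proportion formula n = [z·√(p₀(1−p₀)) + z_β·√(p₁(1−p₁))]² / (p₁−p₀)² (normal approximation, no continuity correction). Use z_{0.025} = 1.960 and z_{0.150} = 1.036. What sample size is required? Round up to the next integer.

n = 614

n = [z_{α/2}·√(p₀q₀) + z_β·√(p₁q₁)]² / (p₁ − p₀)²
  = [1.960·√(0.40·0.60) + 1.036·√(0.31·0.69)]² / (-0.09)²
  = [1.960·0.4899 + 1.036·0.4625]² / 0.0081
  = [1.4393]² / 0.0081
  = 255.77
Design effect: 2.4 × 255.77 = 613.84.
Round up → n = 614.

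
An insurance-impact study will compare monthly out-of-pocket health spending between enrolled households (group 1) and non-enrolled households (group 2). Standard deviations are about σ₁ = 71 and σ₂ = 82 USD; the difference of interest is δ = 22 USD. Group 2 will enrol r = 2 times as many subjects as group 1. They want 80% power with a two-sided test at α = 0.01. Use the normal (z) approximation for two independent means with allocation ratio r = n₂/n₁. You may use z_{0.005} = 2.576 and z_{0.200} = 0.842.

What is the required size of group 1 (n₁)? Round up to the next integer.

n₁ = 203

n₁ = (z_{α/2} + z_β)² · (σ₁² + σ₂²/r) / δ²
   = (2.576 + 0.842)² · (71² + 82²/2) / 22²
   = 11.6827 · (5041 + 3362) / 484
   = 11.6827 · 8403 / 484
   = 202.83
Round up → n₁ = 203; n₂ = r·n₁ = 2 × 203 = 406.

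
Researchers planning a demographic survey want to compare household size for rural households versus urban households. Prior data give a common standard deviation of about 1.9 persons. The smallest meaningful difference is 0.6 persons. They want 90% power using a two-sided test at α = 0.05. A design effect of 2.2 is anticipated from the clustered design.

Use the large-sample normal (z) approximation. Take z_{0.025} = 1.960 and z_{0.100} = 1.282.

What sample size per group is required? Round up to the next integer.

n = (z_{α/2} + z_β)² · (σ₁² + σ₂²) / δ²
  = (1.960 + 1.282)² · (2·1.9² = 7.22) / 0.6²
  = 10.5106 · 7.22 / 0.36
  = 210.80
Design effect: 2.2 × 210.80 = 463.75.
Round up → n = 464 per group.

n = 464 per group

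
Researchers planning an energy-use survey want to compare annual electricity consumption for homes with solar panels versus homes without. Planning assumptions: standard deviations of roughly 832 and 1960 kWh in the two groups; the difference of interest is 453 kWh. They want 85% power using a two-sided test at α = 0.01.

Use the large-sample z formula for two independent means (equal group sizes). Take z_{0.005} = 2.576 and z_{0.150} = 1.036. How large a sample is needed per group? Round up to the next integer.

n = 289 per group

n = (z_{α/2} + z_β)² · (σ₁² + σ₂²) / δ²
  = (2.576 + 1.036)² · (832² + 1960² = 4533824) / 453²
  = 13.0465 · 4533824 / 205209
  = 288.25
Round up → n = 289 per group.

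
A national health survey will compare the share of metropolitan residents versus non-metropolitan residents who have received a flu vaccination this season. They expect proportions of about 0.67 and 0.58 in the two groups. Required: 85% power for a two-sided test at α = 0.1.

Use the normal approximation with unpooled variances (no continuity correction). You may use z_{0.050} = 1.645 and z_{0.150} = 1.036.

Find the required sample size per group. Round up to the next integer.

n = (z_{α/2} + z_β)² · [p₁(1−p₁) + p₂(1−p₂)] / (p₁ − p₂)²
  = (1.645 + 1.036)² · (0.67·0.33 + 0.58·0.42) / (0.09)²
  = (2.681)² · (0.2211 + 0.2436) / 0.0081
  = 7.1878 · 0.4647 / 0.0081
  = 412.36
Round up → n = 413 per group.

n = 413 per group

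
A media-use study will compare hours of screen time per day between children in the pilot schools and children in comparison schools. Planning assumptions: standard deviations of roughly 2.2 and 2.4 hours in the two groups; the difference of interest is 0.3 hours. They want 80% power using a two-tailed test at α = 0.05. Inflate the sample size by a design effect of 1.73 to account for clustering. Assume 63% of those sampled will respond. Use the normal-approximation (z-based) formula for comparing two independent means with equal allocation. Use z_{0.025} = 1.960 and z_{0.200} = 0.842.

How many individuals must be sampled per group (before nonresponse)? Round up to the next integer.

n = (z_{α/2} + z_β)² · (σ₁² + σ₂²) / δ²
  = (1.960 + 0.842)² · (2.2² + 2.4² = 10.6) / 0.3²
  = 7.8512 · 10.6 / 0.09
  = 924.70
Design effect: 1.73 × 924.70 = 1599.73.
Adjust for 63% response: 1599.73 / 0.63 = 2539.25.
Round up → n = 2540 per group.

n = 2540 per group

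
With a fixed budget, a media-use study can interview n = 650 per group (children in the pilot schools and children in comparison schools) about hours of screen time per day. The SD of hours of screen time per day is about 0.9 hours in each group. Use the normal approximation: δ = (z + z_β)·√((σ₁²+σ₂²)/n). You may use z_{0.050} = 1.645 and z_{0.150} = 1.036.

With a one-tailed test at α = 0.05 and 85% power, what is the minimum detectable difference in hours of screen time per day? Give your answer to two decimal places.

δ = (z_α + z_β) · √((σ₁²+σ₂²)/n)
  = (1.645 + 1.036) · √(1.62/650)
  = 2.681 · √0.00249
  = 2.681 · 0.0499
  = 0.1338

Minimum detectable difference ≈ 0.13 hours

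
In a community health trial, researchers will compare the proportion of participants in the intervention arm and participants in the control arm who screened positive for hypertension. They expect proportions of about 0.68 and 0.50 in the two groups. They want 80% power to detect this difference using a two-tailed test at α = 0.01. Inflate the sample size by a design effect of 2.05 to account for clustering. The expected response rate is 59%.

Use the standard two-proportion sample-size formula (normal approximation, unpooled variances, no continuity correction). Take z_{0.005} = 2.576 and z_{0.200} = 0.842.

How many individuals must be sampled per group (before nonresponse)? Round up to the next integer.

n = 586 per group

n = (z_{α/2} + z_β)² · [p₁(1−p₁) + p₂(1−p₂)] / (p₁ − p₂)²
  = (2.576 + 0.842)² · (0.68·0.32 + 0.50·0.50) / (0.18)²
  = (3.418)² · (0.2176 + 0.2500) / 0.0324
  = 11.6827 · 0.4676 / 0.0324
  = 168.61
Design effect: 2.05 × 168.61 = 345.64.
Adjust for 59% response: 345.64 / 0.59 = 585.84.
Round up → n = 586 per group.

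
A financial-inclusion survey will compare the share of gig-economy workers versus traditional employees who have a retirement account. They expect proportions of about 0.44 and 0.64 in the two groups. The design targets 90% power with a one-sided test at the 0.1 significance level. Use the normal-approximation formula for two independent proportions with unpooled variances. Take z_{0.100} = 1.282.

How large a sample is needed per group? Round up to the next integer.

n = 79 per group

n = (z_α + z_β)² · [p₁(1−p₁) + p₂(1−p₂)] / (p₁ − p₂)²
  = (1.282 + 1.282)² · (0.44·0.56 + 0.64·0.36) / (-0.20)²
  = (2.564)² · (0.2464 + 0.2304) / 0.0400
  = 6.5741 · 0.4768 / 0.0400
  = 78.36
Round up → n = 79 per group.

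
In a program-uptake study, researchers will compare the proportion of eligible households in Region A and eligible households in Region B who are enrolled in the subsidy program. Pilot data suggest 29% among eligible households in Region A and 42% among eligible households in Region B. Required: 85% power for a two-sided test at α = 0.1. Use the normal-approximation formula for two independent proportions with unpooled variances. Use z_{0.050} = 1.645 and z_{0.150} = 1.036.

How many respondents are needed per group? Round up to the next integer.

n = 192 per group

n = (z_{α/2} + z_β)² · [p₁(1−p₁) + p₂(1−p₂)] / (p₁ − p₂)²
  = (1.645 + 1.036)² · (0.29·0.71 + 0.42·0.58) / (-0.13)²
  = (2.681)² · (0.2059 + 0.2436) / 0.0169
  = 7.1878 · 0.4495 / 0.0169
  = 191.18
Round up → n = 192 per group.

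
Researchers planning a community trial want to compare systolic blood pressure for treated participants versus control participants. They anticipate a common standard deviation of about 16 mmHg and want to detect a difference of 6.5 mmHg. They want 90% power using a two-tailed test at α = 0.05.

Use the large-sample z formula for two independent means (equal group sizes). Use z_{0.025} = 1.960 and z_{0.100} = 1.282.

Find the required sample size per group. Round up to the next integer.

n = 128 per group

n = (z_{α/2} + z_β)² · (σ₁² + σ₂²) / δ²
  = (1.960 + 1.282)² · (2·16² = 512) / 6.5²
  = 10.5106 · 512 / 42.25
  = 127.37
Round up → n = 128 per group.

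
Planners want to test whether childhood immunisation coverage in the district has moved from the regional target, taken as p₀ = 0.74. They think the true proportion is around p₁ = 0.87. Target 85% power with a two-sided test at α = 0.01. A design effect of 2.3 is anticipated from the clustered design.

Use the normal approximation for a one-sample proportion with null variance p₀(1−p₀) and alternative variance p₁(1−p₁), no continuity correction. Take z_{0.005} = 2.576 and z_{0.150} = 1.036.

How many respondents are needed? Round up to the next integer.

n = [z_{α/2}·√(p₀q₀) + z_β·√(p₁q₁)]² / (p₁ − p₀)²
  = [2.576·√(0.74·0.26) + 1.036·√(0.87·0.13)]² / (0.13)²
  = [2.576·0.4386 + 1.036·0.3363]² / 0.0169
  = [1.4783]² / 0.0169
  = 129.32
Design effect: 2.3 × 129.32 = 297.43.
Round up → n = 298.

n = 298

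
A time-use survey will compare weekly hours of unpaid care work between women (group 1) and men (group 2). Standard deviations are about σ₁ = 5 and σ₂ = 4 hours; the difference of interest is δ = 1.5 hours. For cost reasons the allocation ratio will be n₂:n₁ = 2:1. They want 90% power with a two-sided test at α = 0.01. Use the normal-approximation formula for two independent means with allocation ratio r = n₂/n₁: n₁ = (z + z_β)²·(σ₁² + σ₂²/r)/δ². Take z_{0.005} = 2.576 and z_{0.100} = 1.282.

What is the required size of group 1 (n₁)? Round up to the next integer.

n₁ = 219

n₁ = (z_{α/2} + z_β)² · (σ₁² + σ₂²/r) / δ²
   = (2.576 + 1.282)² · (5² + 4²/2) / 1.5²
   = 14.8842 · (25 + 8) / 2.25
   = 14.8842 · 33 / 2.25
   = 218.30
Round up → n₁ = 219; n₂ = r·n₁ = 2 × 219 = 438.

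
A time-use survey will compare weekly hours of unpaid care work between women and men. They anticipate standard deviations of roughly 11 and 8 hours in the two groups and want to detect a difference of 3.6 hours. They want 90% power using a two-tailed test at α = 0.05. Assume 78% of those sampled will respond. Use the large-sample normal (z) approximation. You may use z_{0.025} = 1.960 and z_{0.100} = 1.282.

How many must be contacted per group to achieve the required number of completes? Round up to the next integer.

n = (z_{α/2} + z_β)² · (σ₁² + σ₂²) / δ²
  = (1.960 + 1.282)² · (11² + 8² = 185) / 3.6²
  = 10.5106 · 185 / 12.96
  = 150.04
Adjust for 78% response: 150.04 / 0.78 = 192.35.
Round up → n = 193 per group.

n = 193 per group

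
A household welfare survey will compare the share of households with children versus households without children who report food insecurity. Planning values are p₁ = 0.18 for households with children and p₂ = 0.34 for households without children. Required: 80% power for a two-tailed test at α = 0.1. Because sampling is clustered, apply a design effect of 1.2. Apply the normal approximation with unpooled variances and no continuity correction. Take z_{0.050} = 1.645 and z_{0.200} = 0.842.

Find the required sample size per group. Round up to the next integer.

n = 108 per group

n = (z_{α/2} + z_β)² · [p₁(1−p₁) + p₂(1−p₂)] / (p₁ − p₂)²
  = (1.645 + 0.842)² · (0.18·0.82 + 0.34·0.66) / (-0.16)²
  = (2.487)² · (0.1476 + 0.2244) / 0.0256
  = 6.1852 · 0.3720 / 0.0256
  = 89.88
Design effect: 1.2 × 89.88 = 107.85.
Round up → n = 108 per group.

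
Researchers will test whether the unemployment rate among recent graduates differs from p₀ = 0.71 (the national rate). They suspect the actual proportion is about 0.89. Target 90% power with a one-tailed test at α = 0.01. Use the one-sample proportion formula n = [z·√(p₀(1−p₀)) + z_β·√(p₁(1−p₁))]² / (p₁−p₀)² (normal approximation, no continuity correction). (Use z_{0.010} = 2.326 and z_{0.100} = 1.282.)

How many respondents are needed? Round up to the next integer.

n = 66

n = [z_α·√(p₀q₀) + z_β·√(p₁q₁)]² / (p₁ − p₀)²
  = [2.326·√(0.71·0.29) + 1.282·√(0.89·0.11)]² / (0.18)²
  = [2.326·0.4538 + 1.282·0.3129]² / 0.0324
  = [1.4566]² / 0.0324
  = 65.48
Round up → n = 66.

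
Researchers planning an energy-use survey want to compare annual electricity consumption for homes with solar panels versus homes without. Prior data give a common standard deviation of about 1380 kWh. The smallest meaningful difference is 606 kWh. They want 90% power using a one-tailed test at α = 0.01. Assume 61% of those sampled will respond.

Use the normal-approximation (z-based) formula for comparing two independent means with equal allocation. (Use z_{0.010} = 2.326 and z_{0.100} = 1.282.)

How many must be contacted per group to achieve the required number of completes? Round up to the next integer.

n = (z_α + z_β)² · (σ₁² + σ₂²) / δ²
  = (2.326 + 1.282)² · (2·1380² = 3808800) / 606²
  = 13.0177 · 3808800 / 367236
  = 135.01
Adjust for 61% response: 135.01 / 0.61 = 221.33.
Round up → n = 222 per group.

n = 222 per group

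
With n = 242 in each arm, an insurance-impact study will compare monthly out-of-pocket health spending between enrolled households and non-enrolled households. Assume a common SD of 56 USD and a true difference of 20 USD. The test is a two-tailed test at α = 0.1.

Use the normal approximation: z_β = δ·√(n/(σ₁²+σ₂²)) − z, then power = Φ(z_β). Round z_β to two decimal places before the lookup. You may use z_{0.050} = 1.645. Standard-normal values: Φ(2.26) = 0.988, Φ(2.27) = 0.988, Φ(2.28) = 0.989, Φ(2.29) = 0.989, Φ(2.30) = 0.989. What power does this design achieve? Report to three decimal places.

z_β = δ·√(n/(σ₁²+σ₂²)) − z_{α/2}
    = 20 · √(242/6272) − 1.645
    = 20 · 0.19643 − 1.645
    = 3.9286 − 1.645 = 2.2836 → 2.28
Power = Φ(2.28) = 0.989.

Power ≈ 0.989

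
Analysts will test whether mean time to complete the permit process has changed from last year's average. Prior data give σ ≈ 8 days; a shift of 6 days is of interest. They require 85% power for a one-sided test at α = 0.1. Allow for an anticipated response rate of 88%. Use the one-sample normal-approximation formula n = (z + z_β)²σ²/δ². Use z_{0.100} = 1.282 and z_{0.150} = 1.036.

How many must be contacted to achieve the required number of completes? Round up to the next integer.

n = (z_α + z_β)² · σ² / δ²
  = (1.282 + 1.036)² · 8² / 6²
  = 5.3731 · 64 / 36
  = 9.55
Adjust for 88% response: 9.55 / 0.88 = 10.85.
Round up → n = 11.

n = 11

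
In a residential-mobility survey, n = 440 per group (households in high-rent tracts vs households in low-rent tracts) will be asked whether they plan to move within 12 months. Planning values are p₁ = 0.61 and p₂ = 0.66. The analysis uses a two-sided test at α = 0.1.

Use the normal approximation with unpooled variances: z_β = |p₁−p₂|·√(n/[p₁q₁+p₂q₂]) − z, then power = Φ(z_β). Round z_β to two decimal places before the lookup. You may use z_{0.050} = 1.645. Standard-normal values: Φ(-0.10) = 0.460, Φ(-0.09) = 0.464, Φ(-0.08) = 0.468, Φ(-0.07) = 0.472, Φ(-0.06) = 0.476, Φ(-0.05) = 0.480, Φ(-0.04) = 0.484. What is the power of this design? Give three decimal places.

Power ≈ 0.460

z_β = |p₁−p₂|·√(n/[p₁q₁+p₂q₂]) − z_{α/2}
    = 0.05 · √(440/0.4623) − 1.645
    = 0.05 · 30.8507 − 1.645
    = 1.5425 − 1.645 = -0.1025 → -0.10
Power = Φ(-0.10) = 0.460.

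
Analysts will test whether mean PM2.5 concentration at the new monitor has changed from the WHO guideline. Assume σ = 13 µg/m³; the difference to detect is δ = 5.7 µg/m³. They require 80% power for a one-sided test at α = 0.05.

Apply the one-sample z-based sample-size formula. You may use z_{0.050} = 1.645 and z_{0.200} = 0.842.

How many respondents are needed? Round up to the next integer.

n = (z_α + z_β)² · σ² / δ²
  = (1.645 + 0.842)² · 13² / 5.7²
  = 6.1852 · 169 / 32.49
  = 32.17
Round up → n = 33.

n = 33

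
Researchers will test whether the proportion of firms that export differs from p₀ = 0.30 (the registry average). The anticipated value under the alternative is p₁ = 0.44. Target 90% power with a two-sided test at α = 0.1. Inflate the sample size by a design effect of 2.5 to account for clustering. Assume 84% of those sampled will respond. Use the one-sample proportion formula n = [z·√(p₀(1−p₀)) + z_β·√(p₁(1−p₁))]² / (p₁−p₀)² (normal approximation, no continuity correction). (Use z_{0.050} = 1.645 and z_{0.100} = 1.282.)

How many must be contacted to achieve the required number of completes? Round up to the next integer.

n = [z_{α/2}·√(p₀q₀) + z_β·√(p₁q₁)]² / (p₁ − p₀)²
  = [1.645·√(0.30·0.70) + 1.282·√(0.44·0.56)]² / (0.14)²
  = [1.645·0.4583 + 1.282·0.4964]² / 0.0196
  = [1.3902]² / 0.0196
  = 98.61
Design effect: 2.5 × 98.61 = 246.51.
Adjust for 84% response: 246.51 / 0.84 = 293.47.
Round up → n = 294.

n = 294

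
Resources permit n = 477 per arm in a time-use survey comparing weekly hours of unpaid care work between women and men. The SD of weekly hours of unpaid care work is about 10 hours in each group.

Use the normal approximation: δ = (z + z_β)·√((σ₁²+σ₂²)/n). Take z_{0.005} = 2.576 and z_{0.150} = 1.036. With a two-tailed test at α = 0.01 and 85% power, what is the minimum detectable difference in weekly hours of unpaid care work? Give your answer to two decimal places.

δ = (z_{α/2} + z_β) · √((σ₁²+σ₂²)/n)
  = (2.576 + 1.036) · √(200/477)
  = 3.612 · √0.41929
  = 3.612 · 0.6475
  = 2.3389

Minimum detectable difference ≈ 2.34 hours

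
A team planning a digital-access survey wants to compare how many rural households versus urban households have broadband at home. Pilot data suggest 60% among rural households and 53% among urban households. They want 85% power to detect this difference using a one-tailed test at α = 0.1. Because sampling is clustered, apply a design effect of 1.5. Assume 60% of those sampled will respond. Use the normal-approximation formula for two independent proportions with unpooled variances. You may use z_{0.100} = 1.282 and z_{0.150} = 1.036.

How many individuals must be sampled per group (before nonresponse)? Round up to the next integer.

n = 1341 per group

n = (z_α + z_β)² · [p₁(1−p₁) + p₂(1−p₂)] / (p₁ − p₂)²
  = (1.282 + 1.036)² · (0.60·0.40 + 0.53·0.47) / (0.07)²
  = (2.318)² · (0.2400 + 0.2491) / 0.0049
  = 5.3731 · 0.4891 / 0.0049
  = 536.33
Design effect: 1.5 × 536.33 = 804.49.
Adjust for 60% response: 804.49 / 0.60 = 1340.81.
Round up → n = 1341 per group.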